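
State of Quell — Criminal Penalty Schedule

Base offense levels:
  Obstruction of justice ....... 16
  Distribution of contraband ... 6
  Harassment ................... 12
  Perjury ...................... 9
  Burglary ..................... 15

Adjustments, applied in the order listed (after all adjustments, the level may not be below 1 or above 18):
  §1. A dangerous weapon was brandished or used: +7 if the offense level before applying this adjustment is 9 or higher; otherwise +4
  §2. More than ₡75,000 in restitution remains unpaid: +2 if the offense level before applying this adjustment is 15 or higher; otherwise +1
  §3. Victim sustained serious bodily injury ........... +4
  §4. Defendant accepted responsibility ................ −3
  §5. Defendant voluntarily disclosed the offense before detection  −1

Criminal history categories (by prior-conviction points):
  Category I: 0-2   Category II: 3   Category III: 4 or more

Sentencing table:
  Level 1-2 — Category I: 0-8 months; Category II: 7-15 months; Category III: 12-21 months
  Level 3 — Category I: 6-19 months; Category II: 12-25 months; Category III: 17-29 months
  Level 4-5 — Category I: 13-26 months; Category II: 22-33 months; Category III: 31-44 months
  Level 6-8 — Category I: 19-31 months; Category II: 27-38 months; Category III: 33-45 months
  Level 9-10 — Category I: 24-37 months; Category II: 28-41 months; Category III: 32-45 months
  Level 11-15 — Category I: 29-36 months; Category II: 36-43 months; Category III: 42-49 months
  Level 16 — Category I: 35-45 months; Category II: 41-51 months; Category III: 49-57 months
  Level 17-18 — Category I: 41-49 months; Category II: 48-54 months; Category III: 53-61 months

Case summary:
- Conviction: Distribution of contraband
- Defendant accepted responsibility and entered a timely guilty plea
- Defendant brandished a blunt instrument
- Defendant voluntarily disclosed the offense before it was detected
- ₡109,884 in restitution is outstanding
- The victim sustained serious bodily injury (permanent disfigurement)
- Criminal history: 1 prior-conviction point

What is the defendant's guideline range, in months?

Base offense level for distribution of contraband: 6.
§1 applies (level before this adjustment is 6 < 9, so +4): 6 + 4 = 10.
§2 applies (level before this adjustment is 10 < 15, so +1): 10 + 1 = 11.
§3 applies: 11 + 4 = 15.
§4 applies: 15 − 3 = 12.
§5 applies: 12 − 1 = 11.
Final offense level: 11.
Criminal history: 1 prior point → Category I (0-2).
Level 11 falls in the 11-15 band.
Grid: Level 11-15 × Category I = 29-36 months.

29-36 months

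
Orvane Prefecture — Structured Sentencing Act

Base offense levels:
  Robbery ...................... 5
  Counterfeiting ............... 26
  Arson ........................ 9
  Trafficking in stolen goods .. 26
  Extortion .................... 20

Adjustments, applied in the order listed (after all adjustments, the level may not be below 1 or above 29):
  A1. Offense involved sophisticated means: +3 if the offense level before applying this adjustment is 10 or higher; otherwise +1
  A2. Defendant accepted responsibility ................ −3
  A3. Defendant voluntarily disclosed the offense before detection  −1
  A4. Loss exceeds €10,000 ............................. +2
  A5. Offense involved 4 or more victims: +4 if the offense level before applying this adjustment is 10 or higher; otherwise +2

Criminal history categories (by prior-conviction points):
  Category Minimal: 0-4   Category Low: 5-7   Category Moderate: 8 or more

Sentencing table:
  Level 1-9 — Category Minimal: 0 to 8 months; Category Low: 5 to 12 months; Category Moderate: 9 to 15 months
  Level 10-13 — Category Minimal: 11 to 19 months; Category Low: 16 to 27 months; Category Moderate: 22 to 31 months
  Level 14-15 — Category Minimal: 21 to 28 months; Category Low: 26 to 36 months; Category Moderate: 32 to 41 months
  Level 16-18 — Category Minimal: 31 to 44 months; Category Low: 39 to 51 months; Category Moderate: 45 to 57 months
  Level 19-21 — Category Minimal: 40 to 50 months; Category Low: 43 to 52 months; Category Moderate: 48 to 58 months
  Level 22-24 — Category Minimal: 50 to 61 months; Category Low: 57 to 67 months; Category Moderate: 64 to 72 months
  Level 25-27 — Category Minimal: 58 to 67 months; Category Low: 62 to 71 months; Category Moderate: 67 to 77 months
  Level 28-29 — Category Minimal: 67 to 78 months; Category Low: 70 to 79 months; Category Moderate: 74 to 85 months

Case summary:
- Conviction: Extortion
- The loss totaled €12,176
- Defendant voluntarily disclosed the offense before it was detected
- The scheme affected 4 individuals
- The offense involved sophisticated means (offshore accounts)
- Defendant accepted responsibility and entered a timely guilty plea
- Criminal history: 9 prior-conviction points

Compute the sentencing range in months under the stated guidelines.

Base offense level for extortion: 20.
A1 applies (level before this adjustment is 20 ≥ 10, so +3): 20 + 3 = 23.
A2 applies: 23 − 3 = 20.
A3 applies: 20 − 1 = 19.
A4 applies: 19 + 2 = 21.
A5 applies (level before this adjustment is 21 ≥ 10, so +4): 21 + 4 = 25.
Final offense level: 25.
Criminal history: 9 prior points → Category Moderate (8+).
Level 25 falls in the 25-27 band.
Grid: Level 25-27 × Category Moderate = 67-77 months.

67-77 months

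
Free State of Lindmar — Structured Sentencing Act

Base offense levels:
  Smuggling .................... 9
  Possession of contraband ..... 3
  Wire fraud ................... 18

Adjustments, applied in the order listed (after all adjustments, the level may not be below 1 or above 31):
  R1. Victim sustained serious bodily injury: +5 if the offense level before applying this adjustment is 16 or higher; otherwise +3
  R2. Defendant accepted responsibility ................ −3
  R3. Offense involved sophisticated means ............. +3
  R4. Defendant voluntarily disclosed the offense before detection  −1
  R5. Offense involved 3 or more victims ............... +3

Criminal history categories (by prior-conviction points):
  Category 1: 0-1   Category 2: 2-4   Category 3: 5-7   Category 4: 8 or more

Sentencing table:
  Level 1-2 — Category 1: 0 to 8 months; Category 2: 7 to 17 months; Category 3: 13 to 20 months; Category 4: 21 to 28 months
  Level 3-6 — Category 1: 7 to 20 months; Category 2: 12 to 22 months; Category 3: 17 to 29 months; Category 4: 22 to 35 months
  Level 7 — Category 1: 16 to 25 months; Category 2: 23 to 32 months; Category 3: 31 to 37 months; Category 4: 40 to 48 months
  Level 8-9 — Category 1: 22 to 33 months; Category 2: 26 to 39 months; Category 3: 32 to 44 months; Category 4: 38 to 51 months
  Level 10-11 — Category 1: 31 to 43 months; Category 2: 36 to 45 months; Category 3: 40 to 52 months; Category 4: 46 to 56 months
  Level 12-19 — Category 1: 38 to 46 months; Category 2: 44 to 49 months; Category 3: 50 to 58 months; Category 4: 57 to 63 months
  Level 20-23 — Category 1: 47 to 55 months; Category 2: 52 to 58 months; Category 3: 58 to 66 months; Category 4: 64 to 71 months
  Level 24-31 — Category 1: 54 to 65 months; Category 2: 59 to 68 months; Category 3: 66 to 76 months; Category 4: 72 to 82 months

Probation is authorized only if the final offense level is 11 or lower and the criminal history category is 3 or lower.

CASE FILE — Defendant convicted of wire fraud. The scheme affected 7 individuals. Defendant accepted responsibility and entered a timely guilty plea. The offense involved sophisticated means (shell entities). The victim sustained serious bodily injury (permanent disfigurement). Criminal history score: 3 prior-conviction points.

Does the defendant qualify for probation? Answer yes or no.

No

Base offense level for wire fraud: 18.
R1 applies (level before this adjustment is 18 ≥ 16, so +5): 18 + 5 = 23.
R2 applies: 23 − 3 = 20.
R3 applies: 20 + 3 = 23.
R4 does not apply.
R5 applies: 23 + 3 = 26.
Final offense level: 26.
Criminal history: 3 prior points → Category 2 (2-4).
Level 26 falls in the 24-31 band.
Grid: Level 24-31 × Category 2 = 59-68 months.
Probation check: level 26 > 11 and category 2 ≤ 3 → not eligible.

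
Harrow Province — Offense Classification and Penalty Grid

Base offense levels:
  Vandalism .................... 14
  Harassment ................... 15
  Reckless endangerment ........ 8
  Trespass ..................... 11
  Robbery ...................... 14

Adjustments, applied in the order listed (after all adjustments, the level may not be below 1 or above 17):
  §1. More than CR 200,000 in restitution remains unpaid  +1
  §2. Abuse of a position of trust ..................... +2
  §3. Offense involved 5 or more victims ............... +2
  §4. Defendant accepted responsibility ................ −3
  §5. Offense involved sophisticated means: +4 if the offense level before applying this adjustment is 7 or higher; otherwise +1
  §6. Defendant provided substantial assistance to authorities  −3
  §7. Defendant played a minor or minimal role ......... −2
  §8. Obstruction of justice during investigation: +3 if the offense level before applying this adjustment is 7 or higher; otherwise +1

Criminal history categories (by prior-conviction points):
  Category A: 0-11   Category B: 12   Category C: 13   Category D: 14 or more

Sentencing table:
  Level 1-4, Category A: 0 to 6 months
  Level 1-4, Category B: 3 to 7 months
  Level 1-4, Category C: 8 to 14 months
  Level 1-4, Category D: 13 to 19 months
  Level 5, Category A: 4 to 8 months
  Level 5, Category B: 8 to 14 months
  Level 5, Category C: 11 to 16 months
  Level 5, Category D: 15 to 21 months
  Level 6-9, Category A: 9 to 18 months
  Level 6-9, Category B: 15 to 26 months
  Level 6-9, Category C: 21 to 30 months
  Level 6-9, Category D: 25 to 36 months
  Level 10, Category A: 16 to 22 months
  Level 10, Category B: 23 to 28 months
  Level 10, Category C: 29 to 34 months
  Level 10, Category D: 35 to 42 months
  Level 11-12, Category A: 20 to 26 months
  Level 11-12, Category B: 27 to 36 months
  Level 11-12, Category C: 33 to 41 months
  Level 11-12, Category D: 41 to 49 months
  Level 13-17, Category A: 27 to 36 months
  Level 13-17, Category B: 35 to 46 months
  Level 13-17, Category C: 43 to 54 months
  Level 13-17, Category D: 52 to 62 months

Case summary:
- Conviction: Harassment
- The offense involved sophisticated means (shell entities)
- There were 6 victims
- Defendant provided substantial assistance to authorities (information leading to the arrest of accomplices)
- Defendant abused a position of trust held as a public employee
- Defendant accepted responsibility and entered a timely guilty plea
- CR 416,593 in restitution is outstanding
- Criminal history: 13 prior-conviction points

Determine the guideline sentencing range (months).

43-54 months

Base offense level for harassment: 15.
§1 applies: 15 + 1 = 16.
§2 applies: 16 + 2 = 18.
§3 applies: 18 + 2 = 20.
§4 applies: 20 − 3 = 17.
§5 applies (level before this adjustment is 17 ≥ 7, so +4): 17 + 4 = 21.
§6 applies: 21 − 3 = 18.
§7 does not apply.
§8 does not apply.
Level 18 exceeds the maximum of 17; capped at 17.
Final offense level: 17.
Criminal history: 13 prior points → Category C (13).
Level 17 falls in the 13-17 band.
Grid: Level 13-17 × Category C = 43-54 months.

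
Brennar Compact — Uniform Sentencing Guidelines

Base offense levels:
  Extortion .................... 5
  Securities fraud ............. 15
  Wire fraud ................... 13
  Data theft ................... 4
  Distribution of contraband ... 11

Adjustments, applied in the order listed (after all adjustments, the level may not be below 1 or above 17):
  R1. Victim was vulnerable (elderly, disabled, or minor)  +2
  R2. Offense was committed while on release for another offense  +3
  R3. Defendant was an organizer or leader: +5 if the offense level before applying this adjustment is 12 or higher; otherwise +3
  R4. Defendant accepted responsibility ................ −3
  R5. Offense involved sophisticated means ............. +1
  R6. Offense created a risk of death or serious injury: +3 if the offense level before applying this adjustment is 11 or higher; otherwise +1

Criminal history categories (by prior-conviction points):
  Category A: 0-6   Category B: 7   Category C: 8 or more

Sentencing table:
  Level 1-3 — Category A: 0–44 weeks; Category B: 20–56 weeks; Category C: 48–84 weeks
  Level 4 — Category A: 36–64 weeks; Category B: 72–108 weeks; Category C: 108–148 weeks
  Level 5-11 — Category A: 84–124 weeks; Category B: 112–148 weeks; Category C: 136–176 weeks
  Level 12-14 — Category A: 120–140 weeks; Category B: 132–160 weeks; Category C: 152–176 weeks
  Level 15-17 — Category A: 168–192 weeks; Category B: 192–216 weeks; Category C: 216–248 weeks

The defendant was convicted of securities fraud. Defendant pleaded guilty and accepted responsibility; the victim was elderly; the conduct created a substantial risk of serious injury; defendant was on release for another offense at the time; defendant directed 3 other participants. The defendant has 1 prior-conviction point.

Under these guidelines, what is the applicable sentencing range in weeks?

168-192 weeks

Base offense level for securities fraud: 15.
R1 applies: 15 + 2 = 17.
R2 applies: 17 + 3 = 20.
R3 applies (level before this adjustment is 20 ≥ 12, so +5): 20 + 5 = 25.
R4 applies: 25 − 3 = 22.
R6 applies (level before this adjustment is 22 ≥ 11, so +3): 22 + 3 = 25.
Level 25 exceeds the maximum of 17; capped at 17.
Final offense level: 17.
Criminal history: 1 prior point → Category A (0-6).
Level 17 falls in the 15-17 band.
Grid: Level 15-17 × Category A = 168-192 weeks.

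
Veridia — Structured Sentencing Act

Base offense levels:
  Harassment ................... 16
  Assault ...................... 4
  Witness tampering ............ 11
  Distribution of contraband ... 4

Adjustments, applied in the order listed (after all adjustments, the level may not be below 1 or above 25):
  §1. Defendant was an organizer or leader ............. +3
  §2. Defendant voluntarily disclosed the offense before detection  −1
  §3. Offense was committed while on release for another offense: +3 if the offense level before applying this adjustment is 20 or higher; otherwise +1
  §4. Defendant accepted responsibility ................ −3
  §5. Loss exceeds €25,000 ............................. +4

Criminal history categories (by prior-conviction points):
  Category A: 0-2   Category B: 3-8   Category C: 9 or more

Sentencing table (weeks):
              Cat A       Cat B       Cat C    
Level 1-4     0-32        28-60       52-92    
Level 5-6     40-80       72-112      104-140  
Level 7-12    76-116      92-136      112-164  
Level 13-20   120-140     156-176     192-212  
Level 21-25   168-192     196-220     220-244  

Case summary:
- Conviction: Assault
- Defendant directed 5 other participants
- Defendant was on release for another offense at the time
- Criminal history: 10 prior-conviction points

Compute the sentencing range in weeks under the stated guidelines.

Base offense level for assault: 4.
§1 applies: 4 + 3 = 7.
§2 does not apply.
§3 applies (level before this adjustment is 7 < 20, so +1): 7 + 1 = 8.
Final offense level: 8.
Criminal history: 10 prior points → Category C (9+).
Level 8 falls in the 7-12 band.
Grid: Level 7-12 × Category C = 112-164 weeks.

112-164 weeks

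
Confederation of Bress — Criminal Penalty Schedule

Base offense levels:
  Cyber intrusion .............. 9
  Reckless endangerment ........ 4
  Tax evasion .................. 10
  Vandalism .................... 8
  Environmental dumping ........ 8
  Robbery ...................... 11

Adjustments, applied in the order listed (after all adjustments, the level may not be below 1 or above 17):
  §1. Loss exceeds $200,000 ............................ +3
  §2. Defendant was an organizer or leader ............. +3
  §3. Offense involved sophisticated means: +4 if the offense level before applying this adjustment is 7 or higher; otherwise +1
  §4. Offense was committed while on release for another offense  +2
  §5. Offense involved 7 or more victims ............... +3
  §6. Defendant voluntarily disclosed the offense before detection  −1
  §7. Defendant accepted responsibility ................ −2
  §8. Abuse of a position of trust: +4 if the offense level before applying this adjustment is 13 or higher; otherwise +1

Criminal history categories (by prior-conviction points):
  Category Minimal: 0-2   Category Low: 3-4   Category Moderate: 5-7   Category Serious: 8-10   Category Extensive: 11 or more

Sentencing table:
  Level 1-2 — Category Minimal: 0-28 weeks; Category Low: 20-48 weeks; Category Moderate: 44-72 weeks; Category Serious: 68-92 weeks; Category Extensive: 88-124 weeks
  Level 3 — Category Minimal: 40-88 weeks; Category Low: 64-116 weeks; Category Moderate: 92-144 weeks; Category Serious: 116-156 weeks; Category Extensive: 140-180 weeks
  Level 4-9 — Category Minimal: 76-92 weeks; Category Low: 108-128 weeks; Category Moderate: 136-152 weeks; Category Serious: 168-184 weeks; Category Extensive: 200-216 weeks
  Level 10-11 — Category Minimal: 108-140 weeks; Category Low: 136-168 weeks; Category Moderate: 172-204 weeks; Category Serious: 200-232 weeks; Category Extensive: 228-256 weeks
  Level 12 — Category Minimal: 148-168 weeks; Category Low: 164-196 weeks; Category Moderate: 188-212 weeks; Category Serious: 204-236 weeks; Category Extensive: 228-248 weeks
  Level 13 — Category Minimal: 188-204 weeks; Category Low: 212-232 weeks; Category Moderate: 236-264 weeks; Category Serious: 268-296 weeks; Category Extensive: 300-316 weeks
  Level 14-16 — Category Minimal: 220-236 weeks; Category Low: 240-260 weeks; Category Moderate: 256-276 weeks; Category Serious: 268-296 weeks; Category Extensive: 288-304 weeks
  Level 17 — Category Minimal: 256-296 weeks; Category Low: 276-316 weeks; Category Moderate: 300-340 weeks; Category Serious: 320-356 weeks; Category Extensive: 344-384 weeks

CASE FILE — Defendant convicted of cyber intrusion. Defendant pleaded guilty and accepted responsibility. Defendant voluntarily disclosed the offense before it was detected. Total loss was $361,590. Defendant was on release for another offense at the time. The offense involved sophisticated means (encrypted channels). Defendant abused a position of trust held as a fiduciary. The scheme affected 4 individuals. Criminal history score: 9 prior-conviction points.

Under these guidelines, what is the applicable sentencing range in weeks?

Base offense level for cyber intrusion: 9.
§1 applies: 9 + 3 = 12.
§2 does not apply.
§3 applies (level before this adjustment is 12 ≥ 7, so +4): 12 + 4 = 16.
§4 applies: 16 + 2 = 18.
§5 does not apply.
§6 applies: 18 − 1 = 17.
§7 applies: 17 − 2 = 15.
§8 applies (level before this adjustment is 15 ≥ 13, so +4): 15 + 4 = 19.
Level 19 exceeds the maximum of 17; capped at 17.
Final offense level: 17.
Criminal history: 9 prior points → Category Serious (8-10).
Level 17 falls in the 17 band.
Grid: Level 17 × Category Serious = 320-356 weeks.

320-356 weeks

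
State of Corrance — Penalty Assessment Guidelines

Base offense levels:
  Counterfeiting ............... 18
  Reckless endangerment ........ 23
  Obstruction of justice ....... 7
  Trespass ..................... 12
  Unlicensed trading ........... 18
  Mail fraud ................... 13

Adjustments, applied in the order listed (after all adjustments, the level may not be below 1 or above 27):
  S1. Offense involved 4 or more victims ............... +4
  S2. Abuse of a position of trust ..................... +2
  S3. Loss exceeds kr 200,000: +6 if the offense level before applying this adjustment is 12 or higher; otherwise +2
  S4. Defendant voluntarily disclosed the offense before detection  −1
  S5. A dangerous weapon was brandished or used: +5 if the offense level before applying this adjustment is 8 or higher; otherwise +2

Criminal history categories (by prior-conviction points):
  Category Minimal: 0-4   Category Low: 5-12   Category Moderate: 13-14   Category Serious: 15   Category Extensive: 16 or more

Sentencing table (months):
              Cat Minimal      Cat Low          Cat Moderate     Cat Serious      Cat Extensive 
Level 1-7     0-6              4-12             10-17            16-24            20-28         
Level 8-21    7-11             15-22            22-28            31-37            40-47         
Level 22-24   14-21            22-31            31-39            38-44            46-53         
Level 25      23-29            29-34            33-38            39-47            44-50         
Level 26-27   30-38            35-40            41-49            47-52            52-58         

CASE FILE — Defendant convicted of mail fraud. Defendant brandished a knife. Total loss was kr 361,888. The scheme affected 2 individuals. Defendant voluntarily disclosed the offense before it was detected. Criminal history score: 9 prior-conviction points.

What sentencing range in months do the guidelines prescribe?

Base offense level for mail fraud: 13.
S1 does not apply.
S3 applies (level before this adjustment is 13 ≥ 12, so +6): 13 + 6 = 19.
S4 applies: 19 − 1 = 18.
S5 applies (level before this adjustment is 18 ≥ 8, so +5): 18 + 5 = 23.
Final offense level: 23.
Criminal history: 9 prior points → Category Low (5-12).
Level 23 falls in the 22-24 band.
Grid: Level 22-24 × Category Low = 22-31 months.

22-31 months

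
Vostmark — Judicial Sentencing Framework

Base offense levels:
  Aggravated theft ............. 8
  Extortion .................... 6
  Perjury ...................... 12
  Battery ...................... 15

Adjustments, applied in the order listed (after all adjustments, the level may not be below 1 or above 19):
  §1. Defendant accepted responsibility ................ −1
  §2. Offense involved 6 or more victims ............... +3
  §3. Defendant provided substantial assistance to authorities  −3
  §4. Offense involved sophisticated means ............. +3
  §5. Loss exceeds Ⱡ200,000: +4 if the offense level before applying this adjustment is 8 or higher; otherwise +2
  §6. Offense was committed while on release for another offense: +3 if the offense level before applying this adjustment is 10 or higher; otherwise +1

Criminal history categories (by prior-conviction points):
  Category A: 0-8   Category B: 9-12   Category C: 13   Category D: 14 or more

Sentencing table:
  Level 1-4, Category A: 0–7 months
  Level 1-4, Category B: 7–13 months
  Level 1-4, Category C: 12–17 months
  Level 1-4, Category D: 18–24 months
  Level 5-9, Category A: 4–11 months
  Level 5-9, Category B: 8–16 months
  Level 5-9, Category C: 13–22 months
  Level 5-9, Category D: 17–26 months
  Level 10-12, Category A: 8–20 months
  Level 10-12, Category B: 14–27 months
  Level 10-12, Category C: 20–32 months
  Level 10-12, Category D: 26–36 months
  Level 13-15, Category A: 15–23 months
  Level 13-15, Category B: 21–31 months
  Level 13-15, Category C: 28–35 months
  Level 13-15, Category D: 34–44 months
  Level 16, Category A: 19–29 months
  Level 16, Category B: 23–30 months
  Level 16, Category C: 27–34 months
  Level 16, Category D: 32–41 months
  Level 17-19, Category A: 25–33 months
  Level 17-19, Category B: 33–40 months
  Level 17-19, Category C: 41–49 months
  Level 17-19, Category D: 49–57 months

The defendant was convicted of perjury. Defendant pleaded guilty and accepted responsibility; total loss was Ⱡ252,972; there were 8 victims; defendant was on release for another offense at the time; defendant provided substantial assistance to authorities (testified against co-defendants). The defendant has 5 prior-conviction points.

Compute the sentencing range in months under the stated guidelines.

Base offense level for perjury: 12.
§1 applies: 12 − 1 = 11.
§2 applies: 11 + 3 = 14.
§3 applies: 14 − 3 = 11.
§5 applies (level before this adjustment is 11 ≥ 8, so +4): 11 + 4 = 15.
§6 applies (level before this adjustment is 15 ≥ 10, so +3): 15 + 3 = 18.
Final offense level: 18.
Criminal history: 5 prior points → Category A (0-8).
Level 18 falls in the 17-19 band.
Grid: Level 17-19 × Category A = 25-33 months.

25-33 months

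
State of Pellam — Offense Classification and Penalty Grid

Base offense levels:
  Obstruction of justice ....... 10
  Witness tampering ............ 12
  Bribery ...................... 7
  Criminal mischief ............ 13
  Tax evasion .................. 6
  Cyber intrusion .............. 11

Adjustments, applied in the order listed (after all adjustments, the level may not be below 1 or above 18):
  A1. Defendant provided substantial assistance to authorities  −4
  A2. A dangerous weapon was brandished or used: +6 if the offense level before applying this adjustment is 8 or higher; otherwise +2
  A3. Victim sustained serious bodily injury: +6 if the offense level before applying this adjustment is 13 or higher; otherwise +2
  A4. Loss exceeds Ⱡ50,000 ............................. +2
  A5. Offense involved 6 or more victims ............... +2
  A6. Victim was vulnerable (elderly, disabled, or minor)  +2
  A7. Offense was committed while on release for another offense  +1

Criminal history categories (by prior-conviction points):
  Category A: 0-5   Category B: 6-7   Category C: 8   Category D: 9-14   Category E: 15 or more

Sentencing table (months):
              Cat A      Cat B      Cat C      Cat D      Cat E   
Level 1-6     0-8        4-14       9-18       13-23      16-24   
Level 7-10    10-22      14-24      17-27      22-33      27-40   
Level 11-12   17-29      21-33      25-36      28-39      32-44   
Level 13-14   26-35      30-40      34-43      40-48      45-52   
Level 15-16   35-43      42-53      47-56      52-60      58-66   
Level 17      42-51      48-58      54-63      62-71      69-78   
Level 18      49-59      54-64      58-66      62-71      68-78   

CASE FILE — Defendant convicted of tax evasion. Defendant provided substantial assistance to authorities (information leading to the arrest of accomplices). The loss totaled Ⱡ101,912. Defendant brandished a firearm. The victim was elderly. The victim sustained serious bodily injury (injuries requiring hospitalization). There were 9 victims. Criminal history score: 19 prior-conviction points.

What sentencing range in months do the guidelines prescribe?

32-44 months

Base offense level for tax evasion: 6.
A1 applies: 6 − 4 = 2.
A2 applies (level before this adjustment is 2 < 8, so +2): 2 + 2 = 4.
A3 applies (level before this adjustment is 4 < 13, so +2): 4 + 2 = 6.
A4 applies: 6 + 2 = 8.
A5 applies: 8 + 2 = 10.
A6 applies: 10 + 2 = 12.
A7 does not apply.
Final offense level: 12.
Criminal history: 19 prior points → Category E (15+).
Level 12 falls in the 11-12 band.
Grid: Level 11-12 × Category E = 32-44 months.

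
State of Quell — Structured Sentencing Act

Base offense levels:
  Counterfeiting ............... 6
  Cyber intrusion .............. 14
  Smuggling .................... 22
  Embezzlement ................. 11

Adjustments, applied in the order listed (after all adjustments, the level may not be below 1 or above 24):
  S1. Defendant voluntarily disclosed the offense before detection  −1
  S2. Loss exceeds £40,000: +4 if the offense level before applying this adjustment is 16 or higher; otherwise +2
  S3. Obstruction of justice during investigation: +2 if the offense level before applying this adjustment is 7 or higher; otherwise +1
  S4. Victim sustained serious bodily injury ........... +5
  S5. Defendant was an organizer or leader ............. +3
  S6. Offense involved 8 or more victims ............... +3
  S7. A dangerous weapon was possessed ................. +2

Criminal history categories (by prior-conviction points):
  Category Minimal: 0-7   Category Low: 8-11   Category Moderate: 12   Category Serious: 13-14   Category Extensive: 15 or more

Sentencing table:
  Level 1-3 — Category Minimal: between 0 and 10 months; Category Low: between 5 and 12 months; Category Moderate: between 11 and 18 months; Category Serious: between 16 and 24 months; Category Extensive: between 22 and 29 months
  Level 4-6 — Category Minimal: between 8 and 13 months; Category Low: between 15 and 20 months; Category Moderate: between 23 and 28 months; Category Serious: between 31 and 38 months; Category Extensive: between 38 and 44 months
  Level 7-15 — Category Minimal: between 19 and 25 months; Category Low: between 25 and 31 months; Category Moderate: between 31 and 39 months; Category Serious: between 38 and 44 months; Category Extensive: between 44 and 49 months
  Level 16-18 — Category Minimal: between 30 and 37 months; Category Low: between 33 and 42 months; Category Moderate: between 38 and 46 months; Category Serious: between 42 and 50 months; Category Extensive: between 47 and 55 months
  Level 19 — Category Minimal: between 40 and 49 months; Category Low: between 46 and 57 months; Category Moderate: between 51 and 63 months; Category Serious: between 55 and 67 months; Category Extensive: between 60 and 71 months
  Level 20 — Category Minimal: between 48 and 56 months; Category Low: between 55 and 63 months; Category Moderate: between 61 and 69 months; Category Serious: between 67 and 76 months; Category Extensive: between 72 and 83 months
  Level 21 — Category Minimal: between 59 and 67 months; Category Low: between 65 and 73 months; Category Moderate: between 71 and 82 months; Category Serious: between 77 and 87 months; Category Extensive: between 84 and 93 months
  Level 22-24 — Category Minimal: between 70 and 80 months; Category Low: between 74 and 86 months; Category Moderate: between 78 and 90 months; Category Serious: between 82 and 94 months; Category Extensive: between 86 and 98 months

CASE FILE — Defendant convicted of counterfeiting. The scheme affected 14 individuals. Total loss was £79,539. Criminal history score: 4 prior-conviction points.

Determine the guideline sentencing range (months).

Base offense level for counterfeiting: 6.
S1 does not apply.
S2 applies (level before this adjustment is 6 < 16, so +2): 6 + 2 = 8.
S3 does not apply.
S6 applies: 8 + 3 = 11.
S7 does not apply.
Final offense level: 11.
Criminal history: 4 prior points → Category Minimal (0-7).
Level 11 falls in the 7-15 band.
Grid: Level 7-15 × Category Minimal = 19-25 months.

19-25 months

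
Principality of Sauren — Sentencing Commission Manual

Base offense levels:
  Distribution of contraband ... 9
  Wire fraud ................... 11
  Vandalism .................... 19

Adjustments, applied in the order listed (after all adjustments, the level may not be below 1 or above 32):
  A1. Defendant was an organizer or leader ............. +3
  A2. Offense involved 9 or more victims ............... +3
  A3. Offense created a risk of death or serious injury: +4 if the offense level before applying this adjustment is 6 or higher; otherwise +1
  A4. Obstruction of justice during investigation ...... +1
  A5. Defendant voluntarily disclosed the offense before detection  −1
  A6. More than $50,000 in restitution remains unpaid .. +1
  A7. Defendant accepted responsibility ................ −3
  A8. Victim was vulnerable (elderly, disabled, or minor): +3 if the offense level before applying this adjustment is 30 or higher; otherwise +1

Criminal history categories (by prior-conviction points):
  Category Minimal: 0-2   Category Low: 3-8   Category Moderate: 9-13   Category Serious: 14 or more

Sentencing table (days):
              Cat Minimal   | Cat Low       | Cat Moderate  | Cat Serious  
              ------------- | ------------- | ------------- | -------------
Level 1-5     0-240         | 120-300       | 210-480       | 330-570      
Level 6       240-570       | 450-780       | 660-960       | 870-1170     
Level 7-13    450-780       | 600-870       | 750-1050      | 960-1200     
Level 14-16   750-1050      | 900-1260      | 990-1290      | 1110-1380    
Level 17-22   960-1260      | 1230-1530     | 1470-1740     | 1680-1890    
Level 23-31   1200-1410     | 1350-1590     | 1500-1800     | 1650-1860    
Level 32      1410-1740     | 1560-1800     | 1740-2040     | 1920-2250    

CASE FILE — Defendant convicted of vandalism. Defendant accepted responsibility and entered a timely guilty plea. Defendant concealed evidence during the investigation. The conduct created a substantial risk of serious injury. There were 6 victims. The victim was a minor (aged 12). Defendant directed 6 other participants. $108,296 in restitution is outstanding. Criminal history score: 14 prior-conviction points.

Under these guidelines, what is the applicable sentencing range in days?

1650-1860 days

Base offense level for vandalism: 19.
A1 applies: 19 + 3 = 22.
A3 applies (level before this adjustment is 22 ≥ 6, so +4): 22 + 4 = 26.
A4 applies: 26 + 1 = 27.
A6 applies: 27 + 1 = 28.
A7 applies: 28 − 3 = 25.
A8 applies (level before this adjustment is 25 < 30, so +1): 25 + 1 = 26.
Final offense level: 26.
Criminal history: 14 prior points → Category Serious (14+).
Level 26 falls in the 23-31 band.
Grid: Level 23-31 × Category Serious = 1650-1860 days.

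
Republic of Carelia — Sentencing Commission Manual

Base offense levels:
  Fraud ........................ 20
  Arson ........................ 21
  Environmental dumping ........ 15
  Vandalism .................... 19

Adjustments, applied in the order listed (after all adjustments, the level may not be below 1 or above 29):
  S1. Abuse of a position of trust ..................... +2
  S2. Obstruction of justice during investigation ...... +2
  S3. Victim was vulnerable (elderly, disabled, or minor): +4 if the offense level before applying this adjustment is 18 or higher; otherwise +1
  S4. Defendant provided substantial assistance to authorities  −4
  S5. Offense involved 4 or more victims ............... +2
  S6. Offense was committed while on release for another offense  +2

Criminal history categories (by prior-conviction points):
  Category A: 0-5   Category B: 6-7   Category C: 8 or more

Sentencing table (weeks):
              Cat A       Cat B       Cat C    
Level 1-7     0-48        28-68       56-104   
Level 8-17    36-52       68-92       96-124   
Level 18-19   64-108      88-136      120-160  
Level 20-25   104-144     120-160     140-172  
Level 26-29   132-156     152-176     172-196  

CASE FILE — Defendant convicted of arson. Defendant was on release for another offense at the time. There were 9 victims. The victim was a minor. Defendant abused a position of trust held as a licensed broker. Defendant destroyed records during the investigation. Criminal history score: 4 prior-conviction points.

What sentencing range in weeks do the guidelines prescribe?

Base offense level for arson: 21.
S1 applies: 21 + 2 = 23.
S2 applies: 23 + 2 = 25.
S3 applies (level before this adjustment is 25 ≥ 18, so +4): 25 + 4 = 29.
S4 does not apply.
S5 applies: 29 + 2 = 31.
S6 applies: 31 + 2 = 33.
Level 33 exceeds the maximum of 29; capped at 29.
Final offense level: 29.
Criminal history: 4 prior points → Category A (0-5).
Level 29 falls in the 26-29 band.
Grid: Level 26-29 × Category A = 132-156 weeks.

132-156 weeks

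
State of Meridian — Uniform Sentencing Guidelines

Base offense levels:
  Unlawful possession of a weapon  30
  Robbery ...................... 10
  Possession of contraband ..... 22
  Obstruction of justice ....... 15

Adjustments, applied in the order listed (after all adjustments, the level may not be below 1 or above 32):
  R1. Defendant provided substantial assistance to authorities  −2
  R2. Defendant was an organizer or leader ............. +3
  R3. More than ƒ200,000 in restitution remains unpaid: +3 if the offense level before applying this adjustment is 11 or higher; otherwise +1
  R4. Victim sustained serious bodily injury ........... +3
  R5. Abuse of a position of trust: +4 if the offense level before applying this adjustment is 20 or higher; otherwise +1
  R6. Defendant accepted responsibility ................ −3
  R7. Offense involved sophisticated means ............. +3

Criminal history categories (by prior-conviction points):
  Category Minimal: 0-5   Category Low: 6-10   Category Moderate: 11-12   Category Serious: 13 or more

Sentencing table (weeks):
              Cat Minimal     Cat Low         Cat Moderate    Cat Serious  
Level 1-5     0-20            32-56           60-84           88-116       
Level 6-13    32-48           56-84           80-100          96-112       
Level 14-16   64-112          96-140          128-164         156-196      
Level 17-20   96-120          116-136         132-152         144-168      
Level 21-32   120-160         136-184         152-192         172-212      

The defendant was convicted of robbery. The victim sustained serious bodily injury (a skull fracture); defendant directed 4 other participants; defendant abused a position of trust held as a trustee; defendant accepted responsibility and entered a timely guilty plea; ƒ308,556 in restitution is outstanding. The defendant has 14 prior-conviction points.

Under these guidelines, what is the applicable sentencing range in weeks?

Base offense level for robbery: 10.
R2 applies: 10 + 3 = 13.
R3 applies (level before this adjustment is 13 ≥ 11, so +3): 13 + 3 = 16.
R4 applies: 16 + 3 = 19.
R5 applies (level before this adjustment is 19 < 20, so +1): 19 + 1 = 20.
R6 applies: 20 − 3 = 17.
R7 does not apply.
Final offense level: 17.
Criminal history: 14 prior points → Category Serious (13+).
Level 17 falls in the 17-20 band.
Grid: Level 17-20 × Category Serious = 144-168 weeks.

144-168 weeks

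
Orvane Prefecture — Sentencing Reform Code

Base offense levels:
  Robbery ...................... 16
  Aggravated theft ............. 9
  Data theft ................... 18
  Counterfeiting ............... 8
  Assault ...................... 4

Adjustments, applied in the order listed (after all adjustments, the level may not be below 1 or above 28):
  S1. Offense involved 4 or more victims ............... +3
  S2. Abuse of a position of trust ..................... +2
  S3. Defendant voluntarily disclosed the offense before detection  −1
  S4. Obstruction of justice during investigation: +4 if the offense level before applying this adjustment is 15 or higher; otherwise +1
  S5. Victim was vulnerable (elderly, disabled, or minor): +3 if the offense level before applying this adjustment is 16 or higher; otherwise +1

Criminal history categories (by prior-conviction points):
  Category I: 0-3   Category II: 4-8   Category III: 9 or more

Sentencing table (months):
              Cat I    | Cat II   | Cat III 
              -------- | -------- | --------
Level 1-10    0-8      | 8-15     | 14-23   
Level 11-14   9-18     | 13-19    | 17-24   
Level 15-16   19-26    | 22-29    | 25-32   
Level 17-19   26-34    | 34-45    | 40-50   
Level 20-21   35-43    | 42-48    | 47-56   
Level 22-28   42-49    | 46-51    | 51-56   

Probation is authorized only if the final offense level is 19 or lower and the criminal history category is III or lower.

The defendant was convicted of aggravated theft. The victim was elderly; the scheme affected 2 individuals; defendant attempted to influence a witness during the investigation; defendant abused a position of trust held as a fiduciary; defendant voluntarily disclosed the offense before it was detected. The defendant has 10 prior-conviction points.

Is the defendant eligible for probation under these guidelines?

Base offense level for aggravated theft: 9.
S1 does not apply.
S2 applies: 9 + 2 = 11.
S3 applies: 11 − 1 = 10.
S4 applies (level before this adjustment is 10 < 15, so +1): 10 + 1 = 11.
S5 applies (level before this adjustment is 11 < 16, so +1): 11 + 1 = 12.
Final offense level: 12.
Criminal history: 10 prior points → Category III (9+).
Level 12 falls in the 11-14 band.
Grid: Level 11-14 × Category III = 17-24 months.
Probation check: level 12 ≤ 19 and category III ≤ III → eligible.

Yes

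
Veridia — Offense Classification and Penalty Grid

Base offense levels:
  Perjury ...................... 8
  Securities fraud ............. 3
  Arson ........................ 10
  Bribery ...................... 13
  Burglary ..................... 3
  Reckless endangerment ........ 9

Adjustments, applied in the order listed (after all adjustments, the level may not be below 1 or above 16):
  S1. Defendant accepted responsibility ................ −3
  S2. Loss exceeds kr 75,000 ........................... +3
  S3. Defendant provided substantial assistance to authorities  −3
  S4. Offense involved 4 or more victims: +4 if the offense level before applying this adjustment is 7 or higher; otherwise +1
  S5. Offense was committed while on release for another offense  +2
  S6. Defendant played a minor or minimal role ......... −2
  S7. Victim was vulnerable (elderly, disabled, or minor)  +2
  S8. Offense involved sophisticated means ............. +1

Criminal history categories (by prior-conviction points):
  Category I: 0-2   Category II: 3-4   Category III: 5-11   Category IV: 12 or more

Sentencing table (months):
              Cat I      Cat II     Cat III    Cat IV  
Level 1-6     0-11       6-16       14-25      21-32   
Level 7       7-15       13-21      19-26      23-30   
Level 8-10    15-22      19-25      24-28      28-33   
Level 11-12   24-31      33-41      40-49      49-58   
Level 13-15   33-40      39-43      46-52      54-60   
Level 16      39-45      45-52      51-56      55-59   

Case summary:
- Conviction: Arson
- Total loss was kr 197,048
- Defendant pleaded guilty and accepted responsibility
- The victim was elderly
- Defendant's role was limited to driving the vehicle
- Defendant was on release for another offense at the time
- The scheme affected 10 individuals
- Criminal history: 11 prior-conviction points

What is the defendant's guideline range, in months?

Base offense level for arson: 10.
S1 applies: 10 − 3 = 7.
S2 applies: 7 + 3 = 10.
S4 applies (level before this adjustment is 10 ≥ 7, so +4): 10 + 4 = 14.
S5 applies: 14 + 2 = 16.
S6 applies: 16 − 2 = 14.
S7 applies: 14 + 2 = 16.
S8 does not apply.
Final offense level: 16.
Criminal history: 11 prior points → Category III (5-11).
Level 16 falls in the 16 band.
Grid: Level 16 × Category III = 51-56 months.

51-56 months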